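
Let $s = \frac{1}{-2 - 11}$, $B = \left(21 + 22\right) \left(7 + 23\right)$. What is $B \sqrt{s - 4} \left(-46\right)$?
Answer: $- \frac{59340 i \sqrt{689}}{13} \approx - 1.1982 \cdot 10^{5} i$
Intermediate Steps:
$B = 1290$ ($B = 43 \cdot 30 = 1290$)
$s = - \frac{1}{13}$ ($s = \frac{1}{-13} = - \frac{1}{13} \approx -0.076923$)
$B \sqrt{s - 4} \left(-46\right) = 1290 \sqrt{- \frac{1}{13} - 4} \left(-46\right) = 1290 \sqrt{- \frac{53}{13}} \left(-46\right) = 1290 \frac{i \sqrt{689}}{13} \left(-46\right) = \frac{1290 i \sqrt{689}}{13} \left(-46\right) = - \frac{59340 i \sqrt{689}}{13}$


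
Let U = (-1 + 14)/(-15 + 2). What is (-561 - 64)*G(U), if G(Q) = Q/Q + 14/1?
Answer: -9375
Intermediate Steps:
U = -1 (U = 13/(-13) = 13*(-1/13) = -1)
G(Q) = 15 (G(Q) = 1 + 14*1 = 1 + 14 = 15)
(-561 - 64)*G(U) = (-561 - 64)*15 = -625*15 = -9375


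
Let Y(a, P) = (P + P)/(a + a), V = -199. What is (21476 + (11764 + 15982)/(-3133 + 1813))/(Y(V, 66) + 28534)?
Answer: 2817897113/3747612000 ≈ 0.75192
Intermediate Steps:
Y(a, P) = P/a (Y(a, P) = (2*P)/((2*a)) = (2*P)*(1/(2*a)) = P/a)
(21476 + (11764 + 15982)/(-3133 + 1813))/(Y(V, 66) + 28534) = (21476 + (11764 + 15982)/(-3133 + 1813))/(66/(-199) + 28534) = (21476 + 27746/(-1320))/(66*(-1/199) + 28534) = (21476 + 27746*(-1/1320))/(-66/199 + 28534) = (21476 - 13873/660)/(5678200/199) = (14160287/660)*(199/5678200) = 2817897113/3747612000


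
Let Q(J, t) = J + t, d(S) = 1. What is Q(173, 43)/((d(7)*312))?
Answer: 9/13 ≈ 0.69231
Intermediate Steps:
Q(173, 43)/((d(7)*312)) = (173 + 43)/((1*312)) = 216/312 = 216*(1/312) = 9/13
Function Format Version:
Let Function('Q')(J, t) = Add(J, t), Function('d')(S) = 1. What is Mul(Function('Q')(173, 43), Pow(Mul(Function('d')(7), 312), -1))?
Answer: Rational(9, 13) ≈ 0.69231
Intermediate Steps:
Mul(Function('Q')(173, 43), Pow(Mul(Function('d')(7), 312), -1)) = Mul(Add(173, 43), Pow(Mul(1, 312), -1)) = Mul(216, Pow(312, -1)) = Mul(216, Rational(1, 312)) = Rational(9, 13)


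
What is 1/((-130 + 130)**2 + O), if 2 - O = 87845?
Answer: -1/87843 ≈ -1.1384e-5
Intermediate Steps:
O = -87843 (O = 2 - 1*87845 = 2 - 87845 = -87843)
1/((-130 + 130)**2 + O) = 1/((-130 + 130)**2 - 87843) = 1/(0**2 - 87843) = 1/(0 - 87843) = 1/(-87843) = -1/87843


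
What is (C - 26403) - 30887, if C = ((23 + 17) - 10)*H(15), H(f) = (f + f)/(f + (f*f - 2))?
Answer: -6817060/119 ≈ -57286.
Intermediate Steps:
H(f) = 2*f/(-2 + f + f²) (H(f) = (2*f)/(f + (f² - 2)) = (2*f)/(f + (-2 + f²)) = (2*f)/(-2 + f + f²) = 2*f/(-2 + f + f²))
C = 450/119 (C = ((23 + 17) - 10)*(2*15/(-2 + 15 + 15²)) = (40 - 10)*(2*15/(-2 + 15 + 225)) = 30*(2*15/238) = 30*(2*15*(1/238)) = 30*(15/119) = 450/119 ≈ 3.7815)
(C - 26403) - 30887 = (450/119 - 26403) - 30887 = -3141507/119 - 30887 = -6817060/119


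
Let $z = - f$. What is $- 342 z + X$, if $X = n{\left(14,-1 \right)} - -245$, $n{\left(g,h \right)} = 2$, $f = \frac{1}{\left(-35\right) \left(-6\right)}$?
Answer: $\frac{8702}{35} \approx 248.63$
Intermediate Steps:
$f = \frac{1}{210} \approx 0.0047619$
$z = - \frac{1}{210}$ ($z = \left(-1\right) \frac{1}{210} = - \frac{1}{210} \approx -0.0047619$)
$X = 247$ ($X = 2 - -245 = 2 + 245 = 247$)
$- 342 z + X = \left(-342\right) \left(- \frac{1}{210}\right) + 247 = \frac{57}{35} + 247 = \frac{8702}{35}$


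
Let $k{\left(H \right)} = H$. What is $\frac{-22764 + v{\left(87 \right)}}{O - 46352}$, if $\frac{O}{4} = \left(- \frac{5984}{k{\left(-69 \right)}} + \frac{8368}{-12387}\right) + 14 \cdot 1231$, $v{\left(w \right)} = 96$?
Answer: $- \frac{538177989}{544355506} \approx -0.98865$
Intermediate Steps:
$O = \frac{6579332408}{94967}$ ($O = 4 \left(\left(- \frac{5984}{-69} + \frac{8368}{-12387}\right) + 14 \cdot 1231\right) = 4 \left(\left(\left(-5984\right) \left(- \frac{1}{69}\right) + 8368 \left(- \frac{1}{12387}\right)\right) + 17234\right) = 4 \left(\left(\frac{5984}{69} - \frac{8368}{12387}\right) + 17234\right) = 4 \left(\frac{8171824}{94967} + 17234\right) = 4 \cdot \frac{1644833102}{94967} = \frac{6579332408}{94967} \approx 69280.0$)
$\frac{-22764 + v{\left(87 \right)}}{O - 46352} = \frac{-22764 + 96}{\frac{6579332408}{94967} - 46352} = - \frac{22668}{\frac{2177422024}{94967}} = \left(-22668\right) \frac{94967}{2177422024} = - \frac{538177989}{544355506}$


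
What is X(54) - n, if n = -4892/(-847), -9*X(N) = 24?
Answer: -21452/2541 ≈ -8.4424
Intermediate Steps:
X(N) = -8/3 (X(N) = -⅑*24 = -8/3)
n = 4892/847 (n = -4892*(-1/847) = 4892/847 ≈ 5.7757)
X(54) - n = -8/3 - 1*4892/847 = -8/3 - 4892/847 = -21452/2541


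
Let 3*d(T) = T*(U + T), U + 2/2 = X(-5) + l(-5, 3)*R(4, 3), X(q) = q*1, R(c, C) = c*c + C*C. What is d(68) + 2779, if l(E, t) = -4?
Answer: 5753/3 ≈ 1917.7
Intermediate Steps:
R(c, C) = C**2 + c**2 (R(c, C) = c**2 + C**2 = C**2 + c**2)
X(q) = q
U = -106 (U = -1 + (-5 - 4*(3**2 + 4**2)) = -1 + (-5 - 4*(9 + 16)) = -1 + (-5 - 4*25) = -1 + (-5 - 100) = -1 - 105 = -106)
d(T) = T*(-106 + T)/3 (d(T) = (T*(-106 + T))/3 = T*(-106 + T)/3)
d(68) + 2779 = (1/3)*68*(-106 + 68) + 2779 = (1/3)*68*(-38) + 2779 = -2584/3 + 2779 = 5753/3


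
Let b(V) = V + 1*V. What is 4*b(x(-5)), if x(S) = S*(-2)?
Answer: 80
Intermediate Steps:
x(S) = -2*S
b(V) = 2*V (b(V) = V + V = 2*V)
4*b(x(-5)) = 4*(2*(-2*(-5))) = 4*(2*10) = 4*20 = 80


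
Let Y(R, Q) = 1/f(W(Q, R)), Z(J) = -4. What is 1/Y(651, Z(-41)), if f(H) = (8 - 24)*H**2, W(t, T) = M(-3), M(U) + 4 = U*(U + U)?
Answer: -3136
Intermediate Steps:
M(U) = -4 + 2*U**2 (M(U) = -4 + U*(U + U) = -4 + U*(2*U) = -4 + 2*U**2)
W(t, T) = 14 (W(t, T) = -4 + 2*(-3)**2 = -4 + 2*9 = -4 + 18 = 14)
f(H) = -16*H**2
Y(R, Q) = -1/3136 (Y(R, Q) = 1/(-16*14**2) = 1/(-16*196) = 1/(-3136) = -1/3136)
1/Y(651, Z(-41)) = 1/(-1/3136) = -3136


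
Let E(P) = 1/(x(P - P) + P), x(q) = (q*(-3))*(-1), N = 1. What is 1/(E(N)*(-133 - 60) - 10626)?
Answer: -1/10819 ≈ -9.2430e-5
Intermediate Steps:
x(q) = 3*q (x(q) = -3*q*(-1) = 3*q)
E(P) = 1/P (E(P) = 1/(3*(P - P) + P) = 1/(3*0 + P) = 1/(0 + P) = 1/P)
1/(E(N)*(-133 - 60) - 10626) = 1/((-133 - 60)/1 - 10626) = 1/(1*(-193) - 10626) = 1/(-193 - 10626) = 1/(-10819) = -1/10819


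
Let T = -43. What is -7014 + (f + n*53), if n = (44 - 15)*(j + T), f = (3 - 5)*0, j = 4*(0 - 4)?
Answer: -97697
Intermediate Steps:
j = -16 (j = 4*(-4) = -16)
f = 0 (f = -2*0 = 0)
n = -1711 (n = (44 - 15)*(-16 - 43) = 29*(-59) = -1711)
-7014 + (f + n*53) = -7014 + (0 - 1711*53) = -7014 + (0 - 90683) = -7014 - 90683 = -97697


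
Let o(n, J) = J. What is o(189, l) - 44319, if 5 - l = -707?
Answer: -43607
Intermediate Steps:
l = 712 (l = 5 - 1*(-707) = 5 + 707 = 712)
o(189, l) - 44319 = 712 - 44319 = -43607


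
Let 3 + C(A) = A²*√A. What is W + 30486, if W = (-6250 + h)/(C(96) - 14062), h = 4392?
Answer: 242543625134216/7955902751 - 68493312*√6/7955902751 ≈ 30486.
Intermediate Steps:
C(A) = -3 + A^(5/2) (C(A) = -3 + A²*√A = -3 + A^(5/2))
W = -1858/(-14065 + 36864*√6) (W = (-6250 + 4392)/((-3 + 96^(5/2)) - 14062) = -1858/((-3 + 36864*√6) - 14062) = -1858/(-14065 + 36864*√6) ≈ -0.024373)
W + 30486 = (-26132770/7955902751 - 68493312*√6/7955902751) + 30486 = 242543625134216/7955902751 - 68493312*√6/7955902751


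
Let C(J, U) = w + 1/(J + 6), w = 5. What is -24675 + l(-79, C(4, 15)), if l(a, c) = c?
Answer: -246699/10 ≈ -24670.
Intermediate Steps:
C(J, U) = 5 + 1/(6 + J) (C(J, U) = 5 + 1/(J + 6) = 5 + 1/(6 + J))
-24675 + l(-79, C(4, 15)) = -24675 + (31 + 5*4)/(6 + 4) = -24675 + (31 + 20)/10 = -24675 + (1/10)*51 = -24675 + 51/10 = -246699/10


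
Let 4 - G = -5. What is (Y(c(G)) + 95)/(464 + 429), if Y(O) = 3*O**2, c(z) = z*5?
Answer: 6170/893 ≈ 6.9093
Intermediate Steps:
G = 9 (G = 4 - 1*(-5) = 4 + 5 = 9)
c(z) = 5*z
(Y(c(G)) + 95)/(464 + 429) = (3*(5*9)**2 + 95)/(464 + 429) = (3*45**2 + 95)/893 = (3*2025 + 95)*(1/893) = (6075 + 95)*(1/893) = 6170*(1/893) = 6170/893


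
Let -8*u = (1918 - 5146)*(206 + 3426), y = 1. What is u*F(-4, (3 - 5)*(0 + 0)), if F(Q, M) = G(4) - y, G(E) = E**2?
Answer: 21982680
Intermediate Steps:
F(Q, M) = 15 (F(Q, M) = 4**2 - 1*1 = 16 - 1 = 15)
u = 1465512 (u = -(1918 - 5146)*(206 + 3426)/8 = -(-807)*3632/2 = -1/8*(-11724096) = 1465512)
u*F(-4, (3 - 5)*(0 + 0)) = 1465512*15 = 21982680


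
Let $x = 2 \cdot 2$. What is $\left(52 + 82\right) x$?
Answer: $536$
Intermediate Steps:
$x = 4$
$\left(52 + 82\right) x = \left(52 + 82\right) 4 = 134 \cdot 4 = 536$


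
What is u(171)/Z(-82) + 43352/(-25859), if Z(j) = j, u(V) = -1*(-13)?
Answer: -3891031/2120438 ≈ -1.8350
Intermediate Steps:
u(V) = 13
u(171)/Z(-82) + 43352/(-25859) = 13/(-82) + 43352/(-25859) = 13*(-1/82) + 43352*(-1/25859) = -13/82 - 43352/25859 = -3891031/2120438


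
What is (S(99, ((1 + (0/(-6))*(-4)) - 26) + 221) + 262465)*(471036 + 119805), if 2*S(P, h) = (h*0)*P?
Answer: 155075083065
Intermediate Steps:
S(P, h) = 0 (S(P, h) = ((h*0)*P)/2 = (0*P)/2 = (1/2)*0 = 0)
(S(99, ((1 + (0/(-6))*(-4)) - 26) + 221) + 262465)*(471036 + 119805) = (0 + 262465)*(471036 + 119805) = 262465*590841 = 155075083065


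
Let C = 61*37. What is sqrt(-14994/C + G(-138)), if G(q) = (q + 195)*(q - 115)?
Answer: I*sqrt(73495122087)/2257 ≈ 120.12*I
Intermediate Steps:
G(q) = (-115 + q)*(195 + q) (G(q) = (195 + q)*(-115 + q) = (-115 + q)*(195 + q))
C = 2257
sqrt(-14994/C + G(-138)) = sqrt(-14994/2257 + (-22425 + (-138)**2 + 80*(-138))) = sqrt(-14994*1/2257 + (-22425 + 19044 - 11040)) = sqrt(-14994/2257 - 14421) = sqrt(-32563191/2257) = I*sqrt(73495122087)/2257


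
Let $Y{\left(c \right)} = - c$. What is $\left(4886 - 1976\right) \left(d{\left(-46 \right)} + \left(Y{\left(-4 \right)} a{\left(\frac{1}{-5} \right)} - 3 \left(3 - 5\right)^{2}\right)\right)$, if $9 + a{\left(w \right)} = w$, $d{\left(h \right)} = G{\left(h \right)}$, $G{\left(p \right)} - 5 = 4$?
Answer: $-115818$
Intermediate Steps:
$G{\left(p \right)} = 9$ ($G{\left(p \right)} = 5 + 4 = 9$)
$d{\left(h \right)} = 9$
$a{\left(w \right)} = -9 + w$
$\left(4886 - 1976\right) \left(d{\left(-46 \right)} + \left(Y{\left(-4 \right)} a{\left(\frac{1}{-5} \right)} - 3 \left(3 - 5\right)^{2}\right)\right) = \left(4886 - 1976\right) \left(9 - \left(3 \left(3 - 5\right)^{2} - \left(-1\right) \left(-4\right) \left(-9 + \frac{1}{-5}\right)\right)\right) = 2910 \left(9 + \left(4 \left(-9 - \frac{1}{5}\right) - 3 \left(-2\right)^{2}\right)\right) = 2910 \left(9 + \left(4 \left(- \frac{46}{5}\right) - 12\right)\right) = 2910 \left(9 - \frac{244}{5}\right) = 2910 \left(- \frac{199}{5}\right) = -115818$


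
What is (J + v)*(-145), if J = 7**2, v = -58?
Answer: 1305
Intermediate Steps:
J = 49
(J + v)*(-145) = (49 - 58)*(-145) = -9*(-145) = 1305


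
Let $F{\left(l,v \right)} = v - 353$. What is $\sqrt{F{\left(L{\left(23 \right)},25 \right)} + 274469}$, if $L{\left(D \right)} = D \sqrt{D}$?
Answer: $\sqrt{274141} \approx 523.58$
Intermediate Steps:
$L{\left(D \right)} = D^{\frac{3}{2}}$
$F{\left(l,v \right)} = -353 + v$ ($F{\left(l,v \right)} = v - 353 = -353 + v$)
$\sqrt{F{\left(L{\left(23 \right)},25 \right)} + 274469} = \sqrt{\left(-353 + 25\right) + 274469} = \sqrt{-328 + 274469} = \sqrt{274141}$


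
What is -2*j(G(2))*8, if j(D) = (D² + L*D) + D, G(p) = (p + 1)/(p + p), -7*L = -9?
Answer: -255/7 ≈ -36.429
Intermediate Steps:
L = 9/7 (L = -⅐*(-9) = 9/7 ≈ 1.2857)
G(p) = (1 + p)/(2*p) (G(p) = (1 + p)/((2*p)) = (1 + p)*(1/(2*p)) = (1 + p)/(2*p))
j(D) = D² + 16*D/7 (j(D) = (D² + 9*D/7) + D = D² + 16*D/7)
-2*j(G(2))*8 = -2*(½)*(1 + 2)/2*(16 + 7*((½)*(1 + 2)/2))/7*8 = -2*(½)*(½)*3*(16 + 7*((½)*(½)*3))/7*8 = -2*3*(16 + 7*(¾))/(7*4)*8 = -2*3*(16 + 21/4)/(7*4)*8 = -2*3*85/(7*4*4)*8 = -2*255/112*8 = -255/56*8 = -255/7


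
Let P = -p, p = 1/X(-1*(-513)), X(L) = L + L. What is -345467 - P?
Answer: -354449141/1026 ≈ -3.4547e+5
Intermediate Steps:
X(L) = 2*L
p = 1/1026 (p = 1/(2*(-1*(-513))) = 1/(2*513) = 1/1026 ≈ 0.00097466)
P = -1/1026 (P = -1*1/1026 = -1/1026 ≈ -0.00097466)
-345467 - P = -345467 - 1*(-1/1026) = -345467 + 1/1026 = -354449141/1026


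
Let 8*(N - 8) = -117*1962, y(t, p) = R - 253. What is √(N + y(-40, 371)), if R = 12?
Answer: I*√115709/2 ≈ 170.08*I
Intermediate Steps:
y(t, p) = -241 (y(t, p) = 12 - 253 = -241)
N = -114745/4 (N = 8 + (-117*1962)/8 = 8 + (⅛)*(-229554) = 8 - 114777/4 = -114745/4 ≈ -28686.)
√(N + y(-40, 371)) = √(-114745/4 - 241) = √(-115709/4) = I*√115709/2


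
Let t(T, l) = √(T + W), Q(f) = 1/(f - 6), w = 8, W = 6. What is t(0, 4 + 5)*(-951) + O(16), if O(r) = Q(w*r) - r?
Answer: -1951/122 - 951*√6 ≈ -2345.5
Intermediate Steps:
Q(f) = 1/(-6 + f)
t(T, l) = √(6 + T) (t(T, l) = √(T + 6) = √(6 + T))
O(r) = 1/(-6 + 8*r) - r
t(0, 4 + 5)*(-951) + O(16) = √(6 + 0)*(-951) + (1/(-6 + 8*16) - 1*16) = √6*(-951) + (1/(-6 + 128) - 16) = -951*√6 + (1/122 - 16) = -951*√6 - 1951/122 = -1951/122 - 951*√6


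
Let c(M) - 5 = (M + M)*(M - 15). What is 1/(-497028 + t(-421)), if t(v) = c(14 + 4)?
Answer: -1/496915 ≈ -2.0124e-6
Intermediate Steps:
c(M) = 5 + 2*M*(-15 + M) (c(M) = 5 + (M + M)*(M - 15) = 5 + (2*M)*(-15 + M) = 5 + 2*M*(-15 + M))
t(v) = 113 (t(v) = 5 - 30*(14 + 4) + 2*(14 + 4)² = 5 - 30*18 + 2*18² = 5 - 540 + 2*324 = 5 - 540 + 648 = 113)
1/(-497028 + t(-421)) = 1/(-497028 + 113) = 1/(-496915) = -1/496915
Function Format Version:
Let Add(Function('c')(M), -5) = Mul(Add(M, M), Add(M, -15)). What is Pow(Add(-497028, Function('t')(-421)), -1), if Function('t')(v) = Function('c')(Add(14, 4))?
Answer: Rational(-1, 496915) ≈ -2.0124e-6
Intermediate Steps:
Function('c')(M) = Add(5, Mul(2, M, Add(-15, M))) (Function('c')(M) = Add(5, Mul(Add(M, M), Add(M, -15))) = Add(5, Mul(Mul(2, M), Add(-15, M))) = Add(5, Mul(2, M, Add(-15, M))))
Function('t')(v) = 113 (Function('t')(v) = Add(5, Mul(-30, Add(14, 4)), Mul(2, Pow(Add(14, 4), 2))) = Add(5, Mul(-30, 18), Mul(2, Pow(18, 2))) = Add(5, -540, Mul(2, 324)) = Add(5, -540, 648) = 113)
Pow(Add(-497028, Function('t')(-421)), -1) = Pow(Add(-497028, 113), -1) = Pow(-496915, -1) = Rational(-1, 496915)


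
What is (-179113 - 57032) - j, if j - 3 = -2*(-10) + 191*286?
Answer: -290794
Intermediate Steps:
j = 54649 (j = 3 + (-2*(-10) + 191*286) = 3 + (20 + 54626) = 3 + 54646 = 54649)
(-179113 - 57032) - j = (-179113 - 57032) - 1*54649 = -236145 - 54649 = -290794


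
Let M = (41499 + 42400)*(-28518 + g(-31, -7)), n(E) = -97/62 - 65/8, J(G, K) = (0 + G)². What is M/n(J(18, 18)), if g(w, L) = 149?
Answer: 590272421288/2403 ≈ 2.4564e+8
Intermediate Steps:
J(G, K) = G²
n(E) = -2403/248 (n(E) = -97*1/62 - 65*⅛ = -97/62 - 65/8 = -2403/248)
M = -2380130731 (M = (41499 + 42400)*(-28518 + 149) = 83899*(-28369) = -2380130731)
M/n(J(18, 18)) = -2380130731/(-2403/248) = -2380130731*(-248/2403) = 590272421288/2403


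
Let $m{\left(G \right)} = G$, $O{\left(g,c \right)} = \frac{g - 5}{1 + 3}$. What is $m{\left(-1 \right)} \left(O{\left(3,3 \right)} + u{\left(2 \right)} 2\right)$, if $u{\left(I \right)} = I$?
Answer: $- \frac{7}{2} \approx -3.5$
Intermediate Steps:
$O{\left(g,c \right)} = - \frac{5}{4} + \frac{g}{4}$ ($O{\left(g,c \right)} = \frac{-5 + g}{4} = \left(-5 + g\right) \frac{1}{4} = - \frac{5}{4} + \frac{g}{4}$)
$m{\left(-1 \right)} \left(O{\left(3,3 \right)} + u{\left(2 \right)} 2\right) = - (\left(- \frac{5}{4} + \frac{1}{4} \cdot 3\right) + 2 \cdot 2) = - (\left(- \frac{5}{4} + \frac{3}{4}\right) + 4) = - (- \frac{1}{2} + 4) = \left(-1\right) \frac{7}{2} = - \frac{7}{2}$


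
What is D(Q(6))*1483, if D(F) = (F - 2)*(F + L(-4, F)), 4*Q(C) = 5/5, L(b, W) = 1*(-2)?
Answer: 72667/16 ≈ 4541.7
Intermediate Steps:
L(b, W) = -2
Q(C) = 1/4 (Q(C) = (5/5)/4 = (5*(1/5))/4 = (1/4)*1 = 1/4)
D(F) = (-2 + F)**2 (D(F) = (F - 2)*(F - 2) = (-2 + F)*(-2 + F) = (-2 + F)**2)
D(Q(6))*1483 = (4 + (1/4)**2 - 4*1/4)*1483 = (4 + 1/16 - 1)*1483 = (49/16)*1483 = 72667/16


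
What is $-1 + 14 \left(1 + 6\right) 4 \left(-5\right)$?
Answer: $-1961$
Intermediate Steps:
$-1 + 14 \left(1 + 6\right) 4 \left(-5\right) = -1 + 14 \cdot 7 \left(-20\right) = -1 + 14 \left(-140\right) = -1 - 1960 = -1961$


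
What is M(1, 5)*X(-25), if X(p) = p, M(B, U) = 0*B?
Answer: 0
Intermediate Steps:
M(B, U) = 0
M(1, 5)*X(-25) = 0*(-25) = 0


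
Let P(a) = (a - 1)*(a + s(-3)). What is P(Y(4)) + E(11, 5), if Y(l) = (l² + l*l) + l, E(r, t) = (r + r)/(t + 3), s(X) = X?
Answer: 4631/4 ≈ 1157.8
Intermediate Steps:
E(r, t) = 2*r/(3 + t) (E(r, t) = (2*r)/(3 + t) = 2*r/(3 + t))
Y(l) = l + 2*l² (Y(l) = (l² + l²) + l = 2*l² + l = l + 2*l²)
P(a) = (-1 + a)*(-3 + a) (P(a) = (a - 1)*(a - 3) = (-1 + a)*(-3 + a))
P(Y(4)) + E(11, 5) = (3 + (4*(1 + 2*4))² - 16*(1 + 2*4)) + 2*11/(3 + 5) = (3 + (4*(1 + 8))² - 16*(1 + 8)) + 2*11/8 = (3 + (4*9)² - 16*9) + 2*11*(⅛) = (3 + 36² - 4*36) + 11/4 = (3 + 1296 - 144) + 11/4 = 1155 + 11/4 = 4631/4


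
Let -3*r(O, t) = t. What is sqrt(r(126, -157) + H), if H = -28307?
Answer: 2*I*sqrt(63573)/3 ≈ 168.09*I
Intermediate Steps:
r(O, t) = -t/3
sqrt(r(126, -157) + H) = sqrt(-1/3*(-157) - 28307) = sqrt(157/3 - 28307) = sqrt(-84764/3) = 2*I*sqrt(63573)/3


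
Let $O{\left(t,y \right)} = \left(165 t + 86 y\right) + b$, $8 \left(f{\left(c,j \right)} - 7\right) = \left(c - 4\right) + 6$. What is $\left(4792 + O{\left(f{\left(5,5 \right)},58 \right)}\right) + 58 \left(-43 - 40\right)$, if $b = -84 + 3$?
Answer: $\frac{49475}{8} \approx 6184.4$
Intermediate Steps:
$b = -81$
$f{\left(c,j \right)} = \frac{29}{4} + \frac{c}{8}$ ($f{\left(c,j \right)} = 7 + \frac{\left(c - 4\right) + 6}{8} = 7 + \frac{\left(-4 + c\right) + 6}{8} = 7 + \frac{2 + c}{8} = 7 + \left(\frac{1}{4} + \frac{c}{8}\right) = \frac{29}{4} + \frac{c}{8}$)
$O{\left(t,y \right)} = -81 + 86 y + 165 t$ ($O{\left(t,y \right)} = \left(165 t + 86 y\right) - 81 = \left(86 y + 165 t\right) - 81 = -81 + 86 y + 165 t$)
$\left(4792 + O{\left(f{\left(5,5 \right)},58 \right)}\right) + 58 \left(-43 - 40\right) = \left(4792 + \left(-81 + 86 \cdot 58 + 165 \left(\frac{29}{4} + \frac{1}{8} \cdot 5\right)\right)\right) + 58 \left(-43 - 40\right) = \left(4792 + \left(-81 + 4988 + 165 \left(\frac{29}{4} + \frac{5}{8}\right)\right)\right) + 58 \left(-83\right) = \left(4792 + \left(-81 + 4988 + 165 \cdot \frac{63}{8}\right)\right) - 4814 = \left(4792 + \left(-81 + 4988 + \frac{10395}{8}\right)\right) - 4814 = \left(4792 + \frac{49651}{8}\right) - 4814 = \frac{87987}{8} - 4814 = \frac{49475}{8}$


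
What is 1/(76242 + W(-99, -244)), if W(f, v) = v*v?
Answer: 1/135778 ≈ 7.3650e-6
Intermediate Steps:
W(f, v) = v**2
1/(76242 + W(-99, -244)) = 1/(76242 + (-244)**2) = 1/(76242 + 59536) = 1/135778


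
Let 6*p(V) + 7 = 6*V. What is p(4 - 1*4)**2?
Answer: 49/36 ≈ 1.3611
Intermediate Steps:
p(V) = -7/6 + V (p(V) = -7/6 + (6*V)/6 = -7/6 + V)
p(4 - 1*4)**2 = (-7/6 + (4 - 1*4))**2 = (-7/6 + (4 - 4))**2 = (-7/6 + 0)**2 = (-7/6)**2 = 49/36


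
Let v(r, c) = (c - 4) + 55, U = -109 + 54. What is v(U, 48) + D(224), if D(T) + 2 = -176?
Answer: -79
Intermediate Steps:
U = -55
v(r, c) = 51 + c (v(r, c) = (-4 + c) + 55 = 51 + c)
D(T) = -178 (D(T) = -2 - 176 = -178)
v(U, 48) + D(224) = (51 + 48) - 178 = 99 - 178 = -79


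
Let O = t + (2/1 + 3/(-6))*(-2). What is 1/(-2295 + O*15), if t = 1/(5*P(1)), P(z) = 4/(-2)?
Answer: -2/4683 ≈ -0.00042708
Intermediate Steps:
P(z) = -2 (P(z) = 4*(-½) = -2)
t = -⅒ (t = 1/(5*(-2)) = 1/(-10) = 1*(-⅒) = -⅒ ≈ -0.10000)
O = -31/10 (O = -⅒ + (2/1 + 3/(-6))*(-2) = -⅒ + (2*1 + 3*(-⅙))*(-2) = -⅒ + (2 - ½)*(-2) = -⅒ + (3/2)*(-2) = -⅒ - 3 = -31/10 ≈ -3.1000)
1/(-2295 + O*15) = 1/(-2295 - 31/10*15) = 1/(-2295 - 93/2) = 1/(-4683/2) = -2/4683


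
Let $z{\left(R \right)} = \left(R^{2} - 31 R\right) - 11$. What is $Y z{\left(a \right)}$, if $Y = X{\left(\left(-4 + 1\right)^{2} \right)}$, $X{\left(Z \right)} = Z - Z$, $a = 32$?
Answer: $0$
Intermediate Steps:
$z{\left(R \right)} = -11 + R^{2} - 31 R$
$X{\left(Z \right)} = 0$
$Y = 0$
$Y z{\left(a \right)} = 0 \left(-11 + 32^{2} - 992\right) = 0 \left(-11 + 1024 - 992\right) = 0 \cdot 21 = 0$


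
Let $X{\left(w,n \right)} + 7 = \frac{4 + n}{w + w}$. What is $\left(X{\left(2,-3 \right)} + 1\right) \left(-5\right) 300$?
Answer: $8625$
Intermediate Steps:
$X{\left(w,n \right)} = -7 + \frac{4 + n}{2 w}$ ($X{\left(w,n \right)} = -7 + \frac{4 + n}{w + w} = -7 + \frac{4 + n}{2 w}$)
$\left(X{\left(2,-3 \right)} + 1\right) \left(-5\right) 300 = \left(\frac{4 - 3 - 28}{2 \cdot 2} + 1\right) \left(-5\right) 300 = \left(\frac{1}{2} \cdot \frac{1}{2} \left(4 - 3 - 28\right) + 1\right) \left(-5\right) 300 = \left(\frac{1}{2} \cdot \frac{1}{2} \left(-27\right) + 1\right) \left(-5\right) 300 = \left(- \frac{27}{4} + 1\right) \left(-5\right) 300 = \left(- \frac{23}{4}\right) \left(-5\right) 300 = \frac{115}{4} \cdot 300 = 8625$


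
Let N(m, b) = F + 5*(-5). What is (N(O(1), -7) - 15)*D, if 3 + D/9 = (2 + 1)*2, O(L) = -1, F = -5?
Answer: -1215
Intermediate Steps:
N(m, b) = -30 (N(m, b) = -5 + 5*(-5) = -5 - 25 = -30)
D = 27 (D = -27 + 9*((2 + 1)*2) = -27 + 9*(3*2) = -27 + 9*6 = -27 + 54 = 27)
(N(O(1), -7) - 15)*D = (-30 - 15)*27 = -45*27 = -1215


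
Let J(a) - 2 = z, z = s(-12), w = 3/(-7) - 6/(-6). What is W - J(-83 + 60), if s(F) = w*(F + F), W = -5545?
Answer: -38733/7 ≈ -5533.3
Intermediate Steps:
w = 4/7 (w = 3*(-⅐) - 6*(-⅙) = -3/7 + 1 = 4/7 ≈ 0.57143)
s(F) = 8*F/7 (s(F) = 4*(F + F)/7 = 4*(2*F)/7 = 8*F/7)
z = -96/7 (z = (8/7)*(-12) = -96/7 ≈ -13.714)
J(a) = -82/7 (J(a) = 2 - 96/7 = -82/7)
W - J(-83 + 60) = -5545 - 1*(-82/7) = -5545 + 82/7 = -38733/7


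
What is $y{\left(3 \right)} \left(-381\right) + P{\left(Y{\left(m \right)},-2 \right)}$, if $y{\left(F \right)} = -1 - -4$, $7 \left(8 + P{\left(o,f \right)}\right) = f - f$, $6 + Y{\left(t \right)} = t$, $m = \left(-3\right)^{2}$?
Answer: $-1151$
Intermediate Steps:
$m = 9$
$Y{\left(t \right)} = -6 + t$
$P{\left(o,f \right)} = -8$ ($P{\left(o,f \right)} = -8 + \frac{f - f}{7} = -8 + \frac{1}{7} \cdot 0 = -8 + 0 = -8$)
$y{\left(F \right)} = 3$ ($y{\left(F \right)} = -1 + 4 = 3$)
$y{\left(3 \right)} \left(-381\right) + P{\left(Y{\left(m \right)},-2 \right)} = 3 \left(-381\right) - 8 = -1143 - 8 = -1151$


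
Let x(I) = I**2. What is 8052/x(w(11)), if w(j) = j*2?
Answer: 183/11 ≈ 16.636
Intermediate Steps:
w(j) = 2*j
8052/x(w(11)) = 8052/((2*11)**2) = 8052/(22**2) = 8052/484 = 8052*(1/484) = 183/11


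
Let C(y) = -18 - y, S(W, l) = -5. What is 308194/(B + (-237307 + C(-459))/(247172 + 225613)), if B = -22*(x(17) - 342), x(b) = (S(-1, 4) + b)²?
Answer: 72854750145/1029607297 ≈ 70.760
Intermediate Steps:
x(b) = (-5 + b)²
B = 4356 (B = -22*((-5 + 17)² - 342) = -22*(12² - 342) = -22*(144 - 342) = -22*(-198) = 4356)
308194/(B + (-237307 + C(-459))/(247172 + 225613)) = 308194/(4356 + (-237307 + (-18 - 1*(-459)))/(247172 + 225613)) = 308194/(4356 + (-237307 + (-18 + 459))/472785) = 308194/(4356 + (-237307 + 441)*(1/472785)) = 308194/(4356 - 236866*1/472785) = 308194/(4356 - 236866/472785) = 308194/(2059214594/472785) = 308194*(472785/2059214594) = 72854750145/1029607297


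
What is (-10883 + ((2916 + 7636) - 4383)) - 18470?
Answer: -23184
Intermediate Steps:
(-10883 + ((2916 + 7636) - 4383)) - 18470 = (-10883 + (10552 - 4383)) - 18470 = (-10883 + 6169) - 18470 = -4714 - 18470 = -23184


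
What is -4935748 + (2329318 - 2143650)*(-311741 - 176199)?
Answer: -90599779668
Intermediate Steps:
-4935748 + (2329318 - 2143650)*(-311741 - 176199) = -4935748 + 185668*(-487940) = -4935748 - 90594843920 = -90599779668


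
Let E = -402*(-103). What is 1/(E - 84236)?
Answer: -1/42830 ≈ -2.3348e-5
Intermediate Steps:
E = 41406
1/(E - 84236) = 1/(41406 - 84236) = 1/(-42830) = -1/42830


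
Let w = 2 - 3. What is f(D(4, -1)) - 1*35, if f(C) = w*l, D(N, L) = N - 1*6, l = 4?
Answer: -39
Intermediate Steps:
D(N, L) = -6 + N (D(N, L) = N - 6 = -6 + N)
w = -1
f(C) = -4 (f(C) = -1*4 = -4)
f(D(4, -1)) - 1*35 = -4 - 1*35 = -4 - 35 = -39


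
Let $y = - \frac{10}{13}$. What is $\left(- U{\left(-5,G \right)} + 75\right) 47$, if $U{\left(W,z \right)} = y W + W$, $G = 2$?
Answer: $\frac{46530}{13} \approx 3579.2$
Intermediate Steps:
$y = - \frac{10}{13}$ ($y = \left(-10\right) \frac{1}{13} = - \frac{10}{13} \approx -0.76923$)
$U{\left(W,z \right)} = \frac{3 W}{13}$ ($U{\left(W,z \right)} = - \frac{10 W}{13} + W = \frac{3 W}{13}$)
$\left(- U{\left(-5,G \right)} + 75\right) 47 = \left(- \frac{3 \left(-5\right)}{13} + 75\right) 47 = \left(\left(-1\right) \left(- \frac{15}{13}\right) + 75\right) 47 = \left(\frac{15}{13} + 75\right) 47 = \frac{990}{13} \cdot 47 = \frac{46530}{13}$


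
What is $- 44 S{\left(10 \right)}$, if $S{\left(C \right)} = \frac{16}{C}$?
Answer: $- \frac{352}{5} \approx -70.4$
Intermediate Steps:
$- 44 S{\left(10 \right)} = - 44 \cdot \frac{16}{10} = - 44 \cdot 16 \cdot \frac{1}{10} = \left(-44\right) \frac{8}{5} = - \frac{352}{5}$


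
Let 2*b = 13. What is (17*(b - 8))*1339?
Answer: -68289/2 ≈ -34145.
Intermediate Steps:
b = 13/2 (b = (½)*13 = 13/2 ≈ 6.5000)
(17*(b - 8))*1339 = (17*(13/2 - 8))*1339 = (17*(-3/2))*1339 = -51/2*1339 = -68289/2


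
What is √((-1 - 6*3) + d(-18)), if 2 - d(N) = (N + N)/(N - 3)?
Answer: I*√917/7 ≈ 4.326*I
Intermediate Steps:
d(N) = 2 - 2*N/(-3 + N) (d(N) = 2 - (N + N)/(N - 3) = 2 - 2*N/(-3 + N))
√((-1 - 6*3) + d(-18)) = √((-1 - 6*3) - 6/(-3 - 18)) = √((-1 - 18) - 6/(-21)) = √(-19 - 6*(-1/21)) = √(-19 + 2/7) = √(-131/7) = I*√917/7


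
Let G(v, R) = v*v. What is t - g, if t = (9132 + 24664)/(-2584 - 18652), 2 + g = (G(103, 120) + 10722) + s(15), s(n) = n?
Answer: -113323745/5309 ≈ -21346.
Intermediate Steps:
G(v, R) = v²
g = 21344 (g = -2 + ((103² + 10722) + 15) = -2 + ((10609 + 10722) + 15) = -2 + (21331 + 15) = -2 + 21346 = 21344)
t = -8449/5309 (t = 33796/(-21236) = 33796*(-1/21236) = -8449/5309 ≈ -1.5914)
t - g = -8449/5309 - 1*21344 = -8449/5309 - 21344 = -113323745/5309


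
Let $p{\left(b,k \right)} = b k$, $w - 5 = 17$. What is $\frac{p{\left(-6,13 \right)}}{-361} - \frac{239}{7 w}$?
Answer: $- \frac{74267}{55594} \approx -1.3359$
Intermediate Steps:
$w = 22$ ($w = 5 + 17 = 22$)
$\frac{p{\left(-6,13 \right)}}{-361} - \frac{239}{7 w} = \frac{\left(-6\right) 13}{-361} - \frac{239}{7 \cdot 22} = \left(-78\right) \left(- \frac{1}{361}\right) - \frac{239}{154} = \frac{78}{361} - \frac{239}{154} = - \frac{74267}{55594}$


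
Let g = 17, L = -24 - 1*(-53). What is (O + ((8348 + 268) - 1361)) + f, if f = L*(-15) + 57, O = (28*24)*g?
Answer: 18301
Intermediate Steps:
L = 29 (L = -24 + 53 = 29)
O = 11424 (O = (28*24)*17 = 672*17 = 11424)
f = -378 (f = 29*(-15) + 57 = -435 + 57 = -378)
(O + ((8348 + 268) - 1361)) + f = (11424 + ((8348 + 268) - 1361)) - 378 = (11424 + (8616 - 1361)) - 378 = (11424 + 7255) - 378 = 18679 - 378 = 18301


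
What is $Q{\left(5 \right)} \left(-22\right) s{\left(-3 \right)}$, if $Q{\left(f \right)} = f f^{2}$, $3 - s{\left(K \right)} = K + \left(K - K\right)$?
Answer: $-16500$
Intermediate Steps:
$s{\left(K \right)} = 3 - K$ ($s{\left(K \right)} = 3 - \left(K + \left(K - K\right)\right) = 3 - \left(K + 0\right) = 3 - K$)
$Q{\left(f \right)} = f^{3}$
$Q{\left(5 \right)} \left(-22\right) s{\left(-3 \right)} = 5^{3} \left(-22\right) \left(3 - -3\right) = 125 \left(-22\right) \left(3 + 3\right) = \left(-2750\right) 6 = -16500$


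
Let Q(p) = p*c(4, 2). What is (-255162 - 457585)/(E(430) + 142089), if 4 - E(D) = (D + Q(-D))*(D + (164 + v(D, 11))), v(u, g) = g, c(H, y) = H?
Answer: -712747/922543 ≈ -0.77259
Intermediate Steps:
Q(p) = 4*p (Q(p) = p*4 = 4*p)
E(D) = 4 + 3*D*(175 + D) (E(D) = 4 - (D + 4*(-D))*(D + (164 + 11)) = 4 - (D - 4*D)*(D + 175) = 4 - (-3*D)*(175 + D) = 4 - (-3)*D*(175 + D) = 4 + 3*D*(175 + D))
(-255162 - 457585)/(E(430) + 142089) = (-255162 - 457585)/((4 + 3*430² + 525*430) + 142089) = -712747/((4 + 3*184900 + 225750) + 142089) = -712747/((4 + 554700 + 225750) + 142089) = -712747/(780454 + 142089) = -712747/922543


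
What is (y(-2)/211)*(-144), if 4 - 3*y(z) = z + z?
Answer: -384/211 ≈ -1.8199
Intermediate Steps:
y(z) = 4/3 - 2*z/3 (y(z) = 4/3 - (z + z)/3 = 4/3 - 2*z/3)
(y(-2)/211)*(-144) = ((4/3 - ⅔*(-2))/211)*(-144) = ((4/3 + 4/3)/211)*(-144) = ((1/211)*(8/3))*(-144) = (8/633)*(-144) = -384/211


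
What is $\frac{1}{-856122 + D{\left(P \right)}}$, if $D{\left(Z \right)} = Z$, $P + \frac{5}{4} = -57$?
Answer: $- \frac{4}{3424721} \approx -1.168 \cdot 10^{-6}$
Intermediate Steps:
$P = - \frac{233}{4}$ ($P = - \frac{5}{4} - 57 = - \frac{233}{4} \approx -58.25$)
$\frac{1}{-856122 + D{\left(P \right)}} = \frac{1}{-856122 - \frac{233}{4}} = \frac{1}{- \frac{3424721}{4}} = - \frac{4}{3424721}$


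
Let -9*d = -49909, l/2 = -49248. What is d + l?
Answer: -836555/9 ≈ -92951.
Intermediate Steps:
l = -98496 (l = 2*(-49248) = -98496)
d = 49909/9 (d = -⅑*(-49909) = 49909/9 ≈ 5545.4)
d + l = 49909/9 - 98496 = -836555/9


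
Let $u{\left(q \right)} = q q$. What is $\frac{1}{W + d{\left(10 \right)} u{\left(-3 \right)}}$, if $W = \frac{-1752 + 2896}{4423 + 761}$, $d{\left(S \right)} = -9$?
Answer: $- \frac{648}{52345} \approx -0.012379$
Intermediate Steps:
$u{\left(q \right)} = q^{2}$
$W = \frac{143}{648}$ ($W = \frac{1144}{5184} = 1144 \cdot \frac{1}{5184} = \frac{143}{648} \approx 0.22068$)
$\frac{1}{W + d{\left(10 \right)} u{\left(-3 \right)}} = \frac{1}{\frac{143}{648} - 9 \left(-3\right)^{2}} = \frac{1}{\frac{143}{648} - 81} = \frac{1}{- \frac{52345}{648}} = - \frac{648}{52345}$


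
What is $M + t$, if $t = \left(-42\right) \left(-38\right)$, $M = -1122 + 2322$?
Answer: $2796$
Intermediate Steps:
$M = 1200$
$t = 1596$
$M + t = 1200 + 1596 = 2796$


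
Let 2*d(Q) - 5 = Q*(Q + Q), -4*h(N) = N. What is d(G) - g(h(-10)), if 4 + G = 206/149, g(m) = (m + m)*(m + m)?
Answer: -694845/44402 ≈ -15.649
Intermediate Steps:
h(N) = -N/4
g(m) = 4*m² (g(m) = (2*m)*(2*m) = 4*m²)
G = -390/149 (G = -4 + 206/149 = -390/149 ≈ -2.6175)
d(Q) = 5/2 + Q² (d(Q) = 5/2 + (Q*(Q + Q))/2 = 5/2 + (Q*(2*Q))/2 = 5/2 + (2*Q²)/2 = 5/2 + Q²)
d(G) - g(h(-10)) = (5/2 + (-390/149)²) - 4*(-¼*(-10))² = (5/2 + 152100/22201) - 4*(5/2)² = 415205/44402 - 4*25/4 = 415205/44402 - 1*25 = 415205/44402 - 25 = -694845/44402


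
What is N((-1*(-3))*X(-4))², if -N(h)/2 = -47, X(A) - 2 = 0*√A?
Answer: 8836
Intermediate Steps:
X(A) = 2 (X(A) = 2 + 0*√A = 2 + 0 = 2)
N(h) = 94 (N(h) = -2*(-47) = 94)
N((-1*(-3))*X(-4))² = 94² = 8836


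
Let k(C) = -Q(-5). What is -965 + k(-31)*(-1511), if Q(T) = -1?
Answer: -2476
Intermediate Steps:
k(C) = 1 (k(C) = -1*(-1) = 1)
-965 + k(-31)*(-1511) = -965 + 1*(-1511) = -965 - 1511 = -2476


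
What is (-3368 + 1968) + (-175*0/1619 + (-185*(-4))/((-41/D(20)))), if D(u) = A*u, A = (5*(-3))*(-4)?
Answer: -945400/41 ≈ -23059.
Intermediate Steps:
A = 60 (A = -15*(-4) = 60)
D(u) = 60*u
(-3368 + 1968) + (-175*0/1619 + (-185*(-4))/((-41/D(20)))) = (-3368 + 1968) + (-175*0/1619 + (-185*(-4))/((-41/(60*20)))) = -1400 + (0*(1/1619) + 740/((-41/1200))) = -1400 + (0 + 740/((-41*1/1200))) = -1400 + (0 + 740/(-41/1200)) = -1400 + (0 + 740*(-1200/41)) = -1400 + (0 - 888000/41) = -1400 - 888000/41 = -945400/41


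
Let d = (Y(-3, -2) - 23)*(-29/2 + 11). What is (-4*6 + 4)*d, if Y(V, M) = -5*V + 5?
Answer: -210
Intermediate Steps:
Y(V, M) = 5 - 5*V
d = 21/2 (d = ((5 - 5*(-3)) - 23)*(-29/2 + 11) = ((5 + 15) - 23)*(-29*½ + 11) = (20 - 23)*(-29/2 + 11) = -3*(-7/2) = 21/2 ≈ 10.500)
(-4*6 + 4)*d = (-4*6 + 4)*(21/2) = (-24 + 4)*(21/2) = -20*21/2 = -210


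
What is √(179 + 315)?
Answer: √494 ≈ 22.226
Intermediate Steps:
√(179 + 315) = √494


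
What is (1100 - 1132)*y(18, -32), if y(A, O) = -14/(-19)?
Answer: -448/19 ≈ -23.579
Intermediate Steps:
y(A, O) = 14/19 (y(A, O) = -14*(-1/19) = 14/19)
(1100 - 1132)*y(18, -32) = (1100 - 1132)*(14/19) = -32*14/19 = -448/19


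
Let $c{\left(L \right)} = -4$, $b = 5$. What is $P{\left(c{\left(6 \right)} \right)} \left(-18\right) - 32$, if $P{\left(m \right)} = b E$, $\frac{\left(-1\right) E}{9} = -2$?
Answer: $-1652$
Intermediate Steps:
$E = 18$ ($E = \left(-9\right) \left(-2\right) = 18$)
$P{\left(m \right)} = 90$ ($P{\left(m \right)} = 5 \cdot 18 = 90$)
$P{\left(c{\left(6 \right)} \right)} \left(-18\right) - 32 = 90 \left(-18\right) - 32 = -1620 - 32 = -1652$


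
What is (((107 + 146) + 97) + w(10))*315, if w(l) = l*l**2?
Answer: 425250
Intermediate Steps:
w(l) = l**3
(((107 + 146) + 97) + w(10))*315 = (((107 + 146) + 97) + 10**3)*315 = ((253 + 97) + 1000)*315 = (350 + 1000)*315 = 1350*315 = 425250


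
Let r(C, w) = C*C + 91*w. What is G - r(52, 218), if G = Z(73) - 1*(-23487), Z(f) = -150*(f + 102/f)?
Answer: -745665/73 ≈ -10215.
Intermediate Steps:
r(C, w) = C² + 91*w
Z(f) = -15300/f - 150*f
G = 899901/73 (G = (-15300/73 - 150*73) - 1*(-23487) = (-15300*1/73 - 10950) + 23487 = (-15300/73 - 10950) + 23487 = -814650/73 + 23487 = 899901/73 ≈ 12327.)
G - r(52, 218) = 899901/73 - (52² + 91*218) = 899901/73 - (2704 + 19838) = 899901/73 - 1*22542 = 899901/73 - 22542 = -745665/73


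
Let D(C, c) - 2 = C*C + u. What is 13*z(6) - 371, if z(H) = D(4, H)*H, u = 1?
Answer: 1111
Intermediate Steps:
D(C, c) = 3 + C**2 (D(C, c) = 2 + (C*C + 1) = 2 + (C**2 + 1) = 2 + (1 + C**2) = 3 + C**2)
z(H) = 19*H (z(H) = (3 + 4**2)*H = (3 + 16)*H = 19*H)
13*z(6) - 371 = 13*(19*6) - 371 = 13*114 - 371 = 1482 - 371 = 1111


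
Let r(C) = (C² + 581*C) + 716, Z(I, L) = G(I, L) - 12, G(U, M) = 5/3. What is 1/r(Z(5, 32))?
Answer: -9/46628 ≈ -0.00019302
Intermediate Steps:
G(U, M) = 5/3 (G(U, M) = 5*(⅓) = 5/3)
Z(I, L) = -31/3 (Z(I, L) = 5/3 - 12 = -31/3)
r(C) = 716 + C² + 581*C
1/r(Z(5, 32)) = 1/(716 + (-31/3)² + 581*(-31/3)) = 1/(716 + 961/9 - 18011/3) = 1/(-46628/9) = -9/46628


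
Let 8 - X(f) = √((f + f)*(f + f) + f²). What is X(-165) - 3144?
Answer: -3136 - 165*√5 ≈ -3505.0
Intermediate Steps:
X(f) = 8 - √5*√(f²) (X(f) = 8 - √((f + f)*(f + f) + f²) = 8 - √((2*f)*(2*f) + f²) = 8 - √(4*f² + f²) = 8 - √(5*f²) = 8 - √5*√(f²))
X(-165) - 3144 = (8 - √5*√((-165)²)) - 3144 = (8 - √5*√27225) - 3144 = (8 - 1*√5*165) - 3144 = (8 - 165*√5) - 3144 = -3136 - 165*√5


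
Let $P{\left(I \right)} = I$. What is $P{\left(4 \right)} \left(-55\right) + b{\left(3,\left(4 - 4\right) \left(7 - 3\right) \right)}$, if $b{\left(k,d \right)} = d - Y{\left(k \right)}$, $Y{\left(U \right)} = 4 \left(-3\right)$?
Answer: $-208$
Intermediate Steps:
$Y{\left(U \right)} = -12$
$b{\left(k,d \right)} = 12 + d$ ($b{\left(k,d \right)} = d - -12 = d + 12 = 12 + d$)
$P{\left(4 \right)} \left(-55\right) + b{\left(3,\left(4 - 4\right) \left(7 - 3\right) \right)} = 4 \left(-55\right) + \left(12 + \left(4 - 4\right) \left(7 - 3\right)\right) = -220 + \left(12 + 0 \cdot 4\right) = -220 + \left(12 + 0\right) = -220 + 12 = -208$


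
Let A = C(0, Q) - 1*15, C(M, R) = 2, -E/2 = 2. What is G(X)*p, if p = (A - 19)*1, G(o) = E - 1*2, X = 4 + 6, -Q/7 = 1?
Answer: 192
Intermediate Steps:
Q = -7 (Q = -7*1 = -7)
E = -4 (E = -2*2 = -4)
X = 10
G(o) = -6 (G(o) = -4 - 1*2 = -4 - 2 = -6)
A = -13 (A = 2 - 1*15 = 2 - 15 = -13)
p = -32 (p = (-13 - 19)*1 = -32*1 = -32)
G(X)*p = -6*(-32) = 192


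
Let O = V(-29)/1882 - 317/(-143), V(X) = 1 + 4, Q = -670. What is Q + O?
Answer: -179717111/269126 ≈ -667.78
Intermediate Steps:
V(X) = 5
O = 597309/269126 (O = 5/1882 - 317/(-143) = 5*(1/1882) - 317*(-1/143) = 5/1882 + 317/143 = 597309/269126 ≈ 2.2194)
Q + O = -670 + 597309/269126 = -179717111/269126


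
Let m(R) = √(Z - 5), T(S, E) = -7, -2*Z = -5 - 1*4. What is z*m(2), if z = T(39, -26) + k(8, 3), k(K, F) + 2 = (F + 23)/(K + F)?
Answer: -73*I*√2/22 ≈ -4.6926*I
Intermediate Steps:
Z = 9/2 (Z = -(-5 - 1*4)/2 = -(-5 - 4)/2 = -½*(-9) = 9/2 ≈ 4.5000)
k(K, F) = -2 + (23 + F)/(F + K) (k(K, F) = -2 + (F + 23)/(K + F) = -2 + (23 + F)/(F + K))
z = -73/11 (z = -7 + (23 - 1*3 - 2*8)/(3 + 8) = -7 + (23 - 3 - 16)/11 = -7 + (1/11)*4 = -7 + 4/11 = -73/11 ≈ -6.6364)
m(R) = I*√2/2 (m(R) = √(9/2 - 5) = √(-½) = I*√2/2)
z*m(2) = -73*I*√2/22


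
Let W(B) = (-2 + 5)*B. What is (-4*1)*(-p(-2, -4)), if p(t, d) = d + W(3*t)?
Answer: -88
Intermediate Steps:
W(B) = 3*B
p(t, d) = d + 9*t (p(t, d) = d + 3*(3*t) = d + 9*t)
(-4*1)*(-p(-2, -4)) = (-4*1)*(-(-4 + 9*(-2))) = -(-4)*(-4 - 18) = -(-4)*(-22) = -4*22 = -88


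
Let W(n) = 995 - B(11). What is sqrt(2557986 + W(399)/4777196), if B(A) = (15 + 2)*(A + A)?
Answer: sqrt(14594334362671013223)/2388598 ≈ 1599.4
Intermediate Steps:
B(A) = 34*A (B(A) = 17*(2*A) = 34*A)
W(n) = 621 (W(n) = 995 - 34*11 = 995 - 1*374 = 995 - 374 = 621)
sqrt(2557986 + W(399)/4777196) = sqrt(2557986 + 621/4777196) = sqrt(12220000487877/4777196) = sqrt(14594334362671013223)/2388598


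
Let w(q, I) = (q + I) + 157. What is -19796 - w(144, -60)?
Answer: -20037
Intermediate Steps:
w(q, I) = 157 + I + q (w(q, I) = (I + q) + 157 = 157 + I + q)
-19796 - w(144, -60) = -19796 - (157 - 60 + 144) = -19796 - 1*241 = -19796 - 241 = -20037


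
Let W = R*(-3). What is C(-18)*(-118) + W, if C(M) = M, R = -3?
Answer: 2133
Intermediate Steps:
W = 9 (W = -3*(-3) = 9)
C(-18)*(-118) + W = -18*(-118) + 9 = 2124 + 9 = 2133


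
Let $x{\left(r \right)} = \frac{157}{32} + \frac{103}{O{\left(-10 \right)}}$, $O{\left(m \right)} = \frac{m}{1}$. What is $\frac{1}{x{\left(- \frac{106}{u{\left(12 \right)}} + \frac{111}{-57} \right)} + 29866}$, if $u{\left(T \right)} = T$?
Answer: $\frac{160}{4777697} \approx 3.3489 \cdot 10^{-5}$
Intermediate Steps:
$O{\left(m \right)} = m$ ($O{\left(m \right)} = m 1 = m$)
$x{\left(r \right)} = - \frac{863}{160}$ ($x{\left(r \right)} = \frac{157}{32} + \frac{103}{-10} = 157 \cdot \frac{1}{32} + 103 \left(- \frac{1}{10}\right) = \frac{157}{32} - \frac{103}{10} = - \frac{863}{160}$)
$\frac{1}{x{\left(- \frac{106}{u{\left(12 \right)}} + \frac{111}{-57} \right)} + 29866} = \frac{1}{- \frac{863}{160} + 29866} = \frac{1}{\frac{4777697}{160}} = \frac{160}{4777697}$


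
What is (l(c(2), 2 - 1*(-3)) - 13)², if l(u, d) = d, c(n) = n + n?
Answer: 64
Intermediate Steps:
c(n) = 2*n
(l(c(2), 2 - 1*(-3)) - 13)² = ((2 - 1*(-3)) - 13)² = ((2 + 3) - 13)² = (5 - 13)² = (-8)² = 64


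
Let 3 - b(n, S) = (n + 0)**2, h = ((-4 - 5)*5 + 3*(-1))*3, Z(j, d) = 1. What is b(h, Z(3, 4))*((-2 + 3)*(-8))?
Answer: 165864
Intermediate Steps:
h = -144 (h = (-9*5 - 3)*3 = (-45 - 3)*3 = -48*3 = -144)
b(n, S) = 3 - n**2 (b(n, S) = 3 - (n + 0)**2 = 3 - n**2)
b(h, Z(3, 4))*((-2 + 3)*(-8)) = (3 - 1*(-144)**2)*((-2 + 3)*(-8)) = (3 - 1*20736)*(1*(-8)) = (3 - 20736)*(-8) = -20733*(-8) = 165864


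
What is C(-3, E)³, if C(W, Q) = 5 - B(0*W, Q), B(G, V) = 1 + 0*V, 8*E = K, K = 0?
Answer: 64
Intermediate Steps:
E = 0 (E = (⅛)*0 = 0)
B(G, V) = 1 (B(G, V) = 1 + 0 = 1)
C(W, Q) = 4 (C(W, Q) = 5 - 1*1 = 5 - 1 = 4)
C(-3, E)³ = 4³ = 64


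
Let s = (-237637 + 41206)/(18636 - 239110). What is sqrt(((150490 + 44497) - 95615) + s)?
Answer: 3*sqrt(536710606527974)/220474 ≈ 315.23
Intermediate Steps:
s = 196431/220474 (s = -196431/(-220474) = -196431*(-1/220474) = 196431/220474 ≈ 0.89095)
sqrt(((150490 + 44497) - 95615) + s) = sqrt(((150490 + 44497) - 95615) + 196431/220474) = sqrt((194987 - 95615) + 196431/220474) = sqrt(99372 + 196431/220474) = sqrt(21909138759/220474) = 3*sqrt(536710606527974)/220474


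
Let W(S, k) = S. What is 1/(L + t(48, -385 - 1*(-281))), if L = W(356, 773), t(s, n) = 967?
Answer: 1/1323 ≈ 0.00075586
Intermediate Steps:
L = 356
1/(L + t(48, -385 - 1*(-281))) = 1/(356 + 967) = 1/1323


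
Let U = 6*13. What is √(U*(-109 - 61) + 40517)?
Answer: √27257 ≈ 165.10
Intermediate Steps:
U = 78
√(U*(-109 - 61) + 40517) = √(78*(-109 - 61) + 40517) = √(78*(-170) + 40517) = √(-13260 + 40517) = √27257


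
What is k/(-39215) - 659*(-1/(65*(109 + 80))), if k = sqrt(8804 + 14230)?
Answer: 659/12285 - sqrt(23034)/39215 ≈ 0.049772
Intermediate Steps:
k = sqrt(23034) ≈ 151.77
k/(-39215) - 659*(-1/(65*(109 + 80))) = sqrt(23034)/(-39215) - 659*(-1/(65*(109 + 80))) = sqrt(23034)*(-1/39215) - 659/((-65*189)) = -sqrt(23034)/39215 - 659/(-12285) = -sqrt(23034)/39215 - 659*(-1/12285) = -sqrt(23034)/39215 + 659/12285 = 659/12285 - sqrt(23034)/39215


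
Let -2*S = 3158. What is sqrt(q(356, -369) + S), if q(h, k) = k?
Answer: 2*I*sqrt(487) ≈ 44.136*I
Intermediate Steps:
S = -1579 (S = -1/2*3158 = -1579)
sqrt(q(356, -369) + S) = sqrt(-369 - 1579) = sqrt(-1948) = 2*I*sqrt(487)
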